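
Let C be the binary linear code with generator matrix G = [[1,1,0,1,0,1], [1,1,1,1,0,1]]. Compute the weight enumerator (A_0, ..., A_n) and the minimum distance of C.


Weight distribution: A_0 = 1, A_1 = 1, A_4 = 1, A_5 = 1. Minimum distance d = 1.

Enumerate all 2^2 = 4 messages m ∈ F_2^2.
For each, compute codeword c = mG in F_2^6, then tally its weight.
  m = 00 → c = 000000, weight = 0.
  m = 10 → c = 110101, weight = 4.
  m = 01 → c = 111101, weight = 5.
  m = 11 → c = 001000, weight = 1.
Tally weights:
  weight 0: 1 codewords.
  weight 1: 1 codewords.
  weight 4: 1 codewords.
  weight 5: 1 codewords.
Minimum distance d = smallest w > 0 with A_w > 0 = 1.
Sanity: Σ A_w = 4 = 2^2 = 4 ✓.


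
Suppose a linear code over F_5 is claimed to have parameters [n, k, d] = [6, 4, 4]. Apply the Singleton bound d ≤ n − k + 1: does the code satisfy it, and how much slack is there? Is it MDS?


Singleton RHS = n − k + 1 = 3, slack = -1, bound violated (no such code; not MDS).

Singleton bound: d ≤ n − k + 1.
Here n = 6, k = 4, so n − k + 1 = 3.
Given d = 4, check d ≤ 3: NO.
Slack = (n − k + 1) − d = -1.
The slack is negative: d = 4 exceeds n − k + 1 = 3 by 1, so the Singleton bound is violated and no linear [6, 4, 4]_5 code can exist. In particular it is not MDS (MDS requires d = n − k + 1 exactly).
Description: the claimed parameters are [6, 4, 4]_5; such a code would be impossible (violates the Singleton bound).


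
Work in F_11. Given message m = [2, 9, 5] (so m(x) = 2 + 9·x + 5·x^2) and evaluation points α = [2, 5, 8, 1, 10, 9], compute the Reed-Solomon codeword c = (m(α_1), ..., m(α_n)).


c = [7, 7, 9, 5, 9, 4]

Message polynomial: m(x) = 2 + 9·x + 5·x^2 (mod 11).
For each evaluation point α_i, compute m(α_i) mod 11:
  α_1 = 2: Horner steps 5 → 8 → 7, so m(2) = 7.
  α_2 = 5: Horner steps 5 → 1 → 7, so m(5) = 7.
  α_3 = 8: Horner steps 5 → 5 → 9, so m(8) = 9.
  α_4 = 1: Horner steps 5 → 3 → 5, so m(1) = 5.
  α_5 = 10: Horner steps 5 → 4 → 9, so m(10) = 9.
  α_6 = 9: Horner steps 5 → 10 → 4, so m(9) = 4.
Codeword c = [7, 7, 9, 5, 9, 4] ∈ F_11^6.


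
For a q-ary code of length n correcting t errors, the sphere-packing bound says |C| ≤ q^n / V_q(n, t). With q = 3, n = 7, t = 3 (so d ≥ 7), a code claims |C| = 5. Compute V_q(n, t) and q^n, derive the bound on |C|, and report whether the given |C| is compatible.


V_q(n, t) = 379, q^n = 2187, Hamming bound = 5, |C| = 5 ≤ bound (satisfied).

Step 1: Compute V_q(n, t) = Σ_{j=0}^3 C(n, j) (q−1)^j.
  j = 0: C(7,0)·(2)^0 = 1·1 = 1.
  j = 1: C(7,1)·(2)^1 = 7·2 = 14.
  j = 2: C(7,2)·(2)^2 = 21·4 = 84.
  j = 3: C(7,3)·(2)^3 = 35·8 = 280.
  V_q(n, t) = 1 + 14 + 84 + 280 = 379.
Step 2: q^n = 3^7 = 2187.
Step 3: Hamming bound ⌊q^n / V_q(n,t)⌋ = ⌊2187/379⌋ = 5.
Step 4: Compare |C| = 5 to 5: satisfied.
The claimed |C| lies at the Hamming bound (tight).


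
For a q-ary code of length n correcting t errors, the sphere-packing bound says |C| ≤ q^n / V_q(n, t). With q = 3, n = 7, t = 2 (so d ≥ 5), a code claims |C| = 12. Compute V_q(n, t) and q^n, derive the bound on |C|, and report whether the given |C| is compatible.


V_q(n, t) = 99, q^n = 2187, Hamming bound = 22, |C| = 12 ≤ bound (satisfied).

Step 1: Compute V_q(n, t) = Σ_{j=0}^2 C(n, j) (q−1)^j.
  j = 0: C(7,0)·(2)^0 = 1·1 = 1.
  j = 1: C(7,1)·(2)^1 = 7·2 = 14.
  j = 2: C(7,2)·(2)^2 = 21·4 = 84.
  V_q(n, t) = 1 + 14 + 84 = 99.
Step 2: q^n = 3^7 = 2187.
Step 3: Hamming bound ⌊q^n / V_q(n,t)⌋ = ⌊2187/99⌋ = 22.
Step 4: Compare |C| = 12 to 22: satisfied.
The claimed |C| lies below the Hamming bound.


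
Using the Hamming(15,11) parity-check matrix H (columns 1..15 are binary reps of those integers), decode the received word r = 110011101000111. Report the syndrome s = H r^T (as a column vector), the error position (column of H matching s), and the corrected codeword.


s = (0, 0, 1, 0)^T, error position = 2, corrected codeword c = 100011101000111

Compute s = H r^T mod 2 one row at a time:
  s_1 = 0 + 1 + 0 + 0 + 0 + 1 + 1 + 1 = 4 ≡ 0 (mod 2).
  s_2 = 0 + 1 + 1 + 1 + 0 + 1 + 1 + 1 = 6 ≡ 0 (mod 2).
  s_3 = 1 + 0 + 1 + 1 + 0 + 0 + 1 + 1 = 5 ≡ 1 (mod 2).
  s_4 = 1 + 0 + 1 + 1 + 1 + 0 + 1 + 1 = 6 ≡ 0 (mod 2).
s = (0, 0, 1, 0)^T — this equals column 2 of H (binary 0010), so error is at position 2.
Correct: flip bit 2 of r = 110011101000111 to get c = 100011101000111.


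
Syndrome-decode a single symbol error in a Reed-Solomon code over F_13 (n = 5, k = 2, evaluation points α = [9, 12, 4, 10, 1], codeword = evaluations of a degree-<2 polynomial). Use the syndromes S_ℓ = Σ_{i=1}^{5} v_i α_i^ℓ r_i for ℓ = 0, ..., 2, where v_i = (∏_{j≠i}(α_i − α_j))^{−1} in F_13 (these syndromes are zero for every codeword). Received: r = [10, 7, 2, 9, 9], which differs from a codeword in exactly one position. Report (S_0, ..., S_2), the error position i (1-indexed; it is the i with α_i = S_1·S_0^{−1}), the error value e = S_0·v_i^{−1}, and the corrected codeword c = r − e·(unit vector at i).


S = (3, 3, 3), error at position 5, error magnitude e = 4, c = [10, 7, 2, 9, 5].

Step 1: column multipliers v_i = (∏_{j≠i}(α_i − α_j))^{−1} mod 13.
  i = 1 (α = 9): (9−12)(9−4)(9−10)(9−1) = (−3)·5·(−1)·8 = 120 ≡ 3, so v_1 = 3^{−1} = 9 (mod 13).
  i = 2 (α = 12): (12−9)(12−4)(12−10)(12−1) = 3·8·2·11 = 528 ≡ 8, so v_2 = 8^{−1} = 5 (mod 13).
  i = 3 (α = 4): (4−9)(4−12)(4−10)(4−1) = (−5)·(−8)·(−6)·3 = −720 ≡ 8, so v_3 = 8^{−1} = 5 (mod 13).
  i = 4 (α = 10): (10−9)(10−12)(10−4)(10−1) = 1·(−2)·6·9 = −108 ≡ 9, so v_4 = 9^{−1} = 3 (mod 13).
  i = 5 (α = 1): (1−9)(1−12)(1−4)(1−10) = (−8)·(−11)·(−3)·(−9) = 2376 ≡ 10, so v_5 = 10^{−1} = 4 (mod 13).
  v = [9, 5, 5, 3, 4].
Step 2: syndromes of r = [10, 7, 2, 9, 9] (all sums mod 13).
  S_0 = Σ v_i r_i = 9·10 + 5·7 + 5·2 + 3·9 + 4·9 = 198 ≡ 3.
  S_1 = Σ v_i α_i r_i = 9·9·10 + 5·12·7 + 5·4·2 + 3·10·9 + 4·1·9 = 1576 ≡ 3.
  α_i^2 mod 13 = [3, 1, 3, 9, 1].
  S_2 = Σ v_i α_i^2 r_i = 9·3·10 + 5·1·7 + 5·3·2 + 3·9·9 + 4·1·9 = 614 ≡ 3.
  S = (3, 3, 3) ≠ 0, so r is not a codeword (an error is present).
Step 3: locate the error. For a single error e at position i, S_ℓ = v_i·e·α_i^ℓ, so α_err = S_1/S_0.
  S_0^{−1} = 3^{−1} = 9 (mod 13), so α_err = 3·9 = 27 ≡ 1 = α_5. Error position i = 5.
  Consistency check: S_2/S_1 = 3·9 = 27 ≡ 1 = α_err ✓ (single-error assumption holds).
Step 4: error magnitude e = S_0/v_5 = S_0·∏_{j≠5}(α_5 − α_j) = 3·10 = 30 ≡ 4 (mod 13).
Step 5: correct position 5: c_5 = r_5 − e = 9 − 4 ≡ 5 (mod 13). Hence c = [10, 7, 2, 9, 5].
  Check: interpolating c through the α_i gives m(x) = 6 + 12·x (degree < 2) with m(α_i) = c_i for every i, so c is indeed a codeword.


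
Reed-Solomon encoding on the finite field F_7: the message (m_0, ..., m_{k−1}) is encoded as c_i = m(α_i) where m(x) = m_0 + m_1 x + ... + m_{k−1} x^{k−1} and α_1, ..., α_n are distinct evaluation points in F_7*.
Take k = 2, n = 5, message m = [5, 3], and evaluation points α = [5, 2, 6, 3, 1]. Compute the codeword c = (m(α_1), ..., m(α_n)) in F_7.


c = [6, 4, 2, 0, 1]

Message polynomial: m(x) = 5 + 3·x (mod 7).
For each evaluation point α_i, compute m(α_i) mod 7:
  α_1 = 5: Horner steps 3 → 6, so m(5) = 6.
  α_2 = 2: Horner steps 3 → 4, so m(2) = 4.
  α_3 = 6: Horner steps 3 → 2, so m(6) = 2.
  α_4 = 3: Horner steps 3 → 0, so m(3) = 0.
  α_5 = 1: Horner steps 3 → 1, so m(1) = 1.
Codeword c = [6, 4, 2, 0, 1] ∈ F_7^5.


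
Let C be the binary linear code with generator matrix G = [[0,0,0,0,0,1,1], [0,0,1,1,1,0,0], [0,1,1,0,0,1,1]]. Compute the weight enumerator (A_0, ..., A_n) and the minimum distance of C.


Weight distribution: A_0 = 1, A_2 = 2, A_3 = 2, A_4 = 1, A_5 = 2. Minimum distance d = 2.

Enumerate all 2^3 = 8 messages m ∈ F_2^3.
For each, compute codeword c = mG in F_2^7, then tally its weight.
  m = 000 → c = 0000000, weight = 0.
  m = 100 → c = 0000011, weight = 2.
  m = 010 → c = 0011100, weight = 3.
  m = 110 → c = 0011111, weight = 5.
  m = 001 → c = 0110011, weight = 4.
  m = 101 → c = 0110000, weight = 2.
  m = 011 → c = 0101111, weight = 5.
  m = 111 → c = 0101100, weight = 3.
Tally weights:
  weight 0: 1 codewords.
  weight 2: 2 codewords.
  weight 3: 2 codewords.
  weight 4: 1 codewords.
  weight 5: 2 codewords.
Minimum distance d = smallest w > 0 with A_w > 0 = 2.
Sanity: Σ A_w = 8 = 2^3 = 8 ✓.


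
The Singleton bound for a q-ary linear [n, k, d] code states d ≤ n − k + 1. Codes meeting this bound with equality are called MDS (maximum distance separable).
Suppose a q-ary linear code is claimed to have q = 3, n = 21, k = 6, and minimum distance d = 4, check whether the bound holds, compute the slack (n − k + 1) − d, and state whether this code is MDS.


Singleton RHS = n − k + 1 = 16, slack = 12, bound satisfied, not MDS.

Singleton bound: d ≤ n − k + 1.
Here n = 21, k = 6, so n − k + 1 = 16.
Given d = 4, check d ≤ 16: YES.
Slack = (n − k + 1) − d = 12.
The code is NOT MDS (slack = 12 > 0).
Description: the claimed parameters are [21, 6, 4]_3; such a code would be non-MDS.


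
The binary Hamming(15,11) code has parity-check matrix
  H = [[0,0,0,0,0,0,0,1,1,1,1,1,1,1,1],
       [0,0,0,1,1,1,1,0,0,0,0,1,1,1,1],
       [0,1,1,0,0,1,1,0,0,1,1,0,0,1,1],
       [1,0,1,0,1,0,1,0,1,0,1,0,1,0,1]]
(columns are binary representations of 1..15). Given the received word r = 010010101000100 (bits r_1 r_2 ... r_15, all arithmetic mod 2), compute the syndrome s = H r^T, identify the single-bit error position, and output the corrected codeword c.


s = (0, 1, 0, 0)^T, error position = 4, corrected codeword c = 010110101000100

Compute s = H r^T mod 2 one row at a time:
  s_1 = 0 + 1 + 0 + 0 + 0 + 1 + 0 + 0 = 2 ≡ 0 (mod 2).
  s_2 = 0 + 1 + 0 + 1 + 0 + 1 + 0 + 0 = 3 ≡ 1 (mod 2).
  s_3 = 1 + 0 + 0 + 1 + 0 + 0 + 0 + 0 = 2 ≡ 0 (mod 2).
  s_4 = 0 + 0 + 1 + 1 + 1 + 0 + 1 + 0 = 4 ≡ 0 (mod 2).
s = (0, 1, 0, 0)^T — this equals column 4 of H (binary 0100), so error is at position 4.
Correct: flip bit 4 of r = 010010101000100 to get c = 010110101000100.


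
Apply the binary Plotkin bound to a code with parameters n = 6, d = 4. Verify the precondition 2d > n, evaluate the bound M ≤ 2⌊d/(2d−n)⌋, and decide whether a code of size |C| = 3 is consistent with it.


Plotkin bound M ≤ 4; given |C| = 3 ≤ bound (satisfied).

Check applicability: 2d = 8, n = 6.
2d − n = 2 > 0, so Plotkin applies.
Compute d/(2d−n) = 4/2 ≈ 2.0000.
⌊d/(2d−n)⌋ = 2.
Plotkin bound: M ≤ 2·2 = 4.
Given |C| = 3, check: satisfied.
This |C| is below the Plotkin bound.


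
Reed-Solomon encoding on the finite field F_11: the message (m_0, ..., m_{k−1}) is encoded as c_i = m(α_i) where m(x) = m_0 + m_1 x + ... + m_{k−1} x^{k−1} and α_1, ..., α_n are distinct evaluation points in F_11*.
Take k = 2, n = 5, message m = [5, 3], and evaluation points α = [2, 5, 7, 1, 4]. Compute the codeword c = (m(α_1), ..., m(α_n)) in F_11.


c = [0, 9, 4, 8, 6]

Message polynomial: m(x) = 5 + 3·x (mod 11).
For each evaluation point α_i, compute m(α_i) mod 11:
  α_1 = 2: Horner steps 3 → 0, so m(2) = 0.
  α_2 = 5: Horner steps 3 → 9, so m(5) = 9.
  α_3 = 7: Horner steps 3 → 4, so m(7) = 4.
  α_4 = 1: Horner steps 3 → 8, so m(1) = 8.
  α_5 = 4: Horner steps 3 → 6, so m(4) = 6.
Codeword c = [0, 9, 4, 8, 6] ∈ F_11^5.


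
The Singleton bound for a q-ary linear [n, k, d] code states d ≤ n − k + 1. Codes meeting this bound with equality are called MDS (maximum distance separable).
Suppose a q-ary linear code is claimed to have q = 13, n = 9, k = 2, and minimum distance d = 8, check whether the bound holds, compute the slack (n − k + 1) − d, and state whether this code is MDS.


Singleton RHS = n − k + 1 = 8, slack = 0, bound satisfied, MDS.

Singleton bound: d ≤ n − k + 1.
Here n = 9, k = 2, so n − k + 1 = 8.
Given d = 8, check d ≤ 8: YES.
Slack = (n − k + 1) − d = 0.
The code is MDS (slack = 0).
Description: the claimed parameters are [9, 2, 8]_13; such a code would be MDS (meets Singleton bound).


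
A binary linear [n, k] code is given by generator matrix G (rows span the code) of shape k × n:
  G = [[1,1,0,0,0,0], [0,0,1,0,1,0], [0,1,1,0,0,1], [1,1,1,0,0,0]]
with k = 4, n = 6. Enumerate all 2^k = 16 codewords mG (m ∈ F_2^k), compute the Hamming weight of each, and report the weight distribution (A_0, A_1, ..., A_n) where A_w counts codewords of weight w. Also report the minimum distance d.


Weight distribution: A_0 = 1, A_1 = 2, A_2 = 4, A_3 = 6, A_4 = 3. Minimum distance d = 1.

Enumerate all 2^4 = 16 messages m ∈ F_2^4.
For each, compute codeword c = mG in F_2^6, then tally its weight.
  m = 0000 → c = 000000, weight = 0.
  m = 1000 → c = 110000, weight = 2.
  m = 0100 → c = 001010, weight = 2.
  m = 1100 → c = 111010, weight = 4.
  m = 0010 → c = 011001, weight = 3.
  m = 1010 → c = 101001, weight = 3.
  m = 0110 → c = 010011, weight = 3.
  m = 1110 → c = 100011, weight = 3.
  m = 0001 → c = 111000, weight = 3.
  m = 1001 → c = 001000, weight = 1.
  m = 0101 → c = 110010, weight = 3.
  m = 1101 → c = 000010, weight = 1.
  m = 0011 → c = 100001, weight = 2.
  m = 1011 → c = 010001, weight = 2.
  m = 0111 → c = 101011, weight = 4.
  m = 1111 → c = 011011, weight = 4.
Tally weights:
  weight 0: 1 codewords.
  weight 1: 2 codewords.
  weight 2: 4 codewords.
  weight 3: 6 codewords.
  weight 4: 3 codewords.
Minimum distance d = smallest w > 0 with A_w > 0 = 1.
Sanity: Σ A_w = 16 = 2^4 = 16 ✓.


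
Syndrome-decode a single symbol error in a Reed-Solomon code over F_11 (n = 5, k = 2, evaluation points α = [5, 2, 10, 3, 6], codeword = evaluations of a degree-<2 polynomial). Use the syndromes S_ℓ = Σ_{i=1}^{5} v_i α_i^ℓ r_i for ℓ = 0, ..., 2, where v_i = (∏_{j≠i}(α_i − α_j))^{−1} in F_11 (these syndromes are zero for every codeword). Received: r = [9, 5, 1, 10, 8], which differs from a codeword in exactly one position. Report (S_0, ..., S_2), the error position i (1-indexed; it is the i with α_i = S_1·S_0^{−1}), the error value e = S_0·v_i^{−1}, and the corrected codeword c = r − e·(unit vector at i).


S = (7, 9, 10), error at position 5, error magnitude e = 5, c = [9, 5, 1, 10, 3].

Step 1: column multipliers v_i = (∏_{j≠i}(α_i − α_j))^{−1} mod 11.
  i = 1 (α = 5): (5−2)(5−10)(5−3)(5−6) = 3·(−5)·2·(−1) = 30 ≡ 8, so v_1 = 8^{−1} = 7 (mod 11).
  i = 2 (α = 2): (2−5)(2−10)(2−3)(2−6) = (−3)·(−8)·(−1)·(−4) = 96 ≡ 8, so v_2 = 8^{−1} = 7 (mod 11).
  i = 3 (α = 10): (10−5)(10−2)(10−3)(10−6) = 5·8·7·4 = 1120 ≡ 9, so v_3 = 9^{−1} = 5 (mod 11).
  i = 4 (α = 3): (3−5)(3−2)(3−10)(3−6) = (−2)·1·(−7)·(−3) = −42 ≡ 2, so v_4 = 2^{−1} = 6 (mod 11).
  i = 5 (α = 6): (6−5)(6−2)(6−10)(6−3) = 1·4·(−4)·3 = −48 ≡ 7, so v_5 = 7^{−1} = 8 (mod 11).
  v = [7, 7, 5, 6, 8].
Step 2: syndromes of r = [9, 5, 1, 10, 8] (all sums mod 11).
  S_0 = Σ v_i r_i = 7·9 + 7·5 + 5·1 + 6·10 + 8·8 = 227 ≡ 7.
  S_1 = Σ v_i α_i r_i = 7·5·9 + 7·2·5 + 5·10·1 + 6·3·10 + 8·6·8 = 999 ≡ 9.
  α_i^2 mod 11 = [3, 4, 1, 9, 3].
  S_2 = Σ v_i α_i^2 r_i = 7·3·9 + 7·4·5 + 5·1·1 + 6·9·10 + 8·3·8 = 1066 ≡ 10.
  S = (7, 9, 10) ≠ 0, so r is not a codeword (an error is present).
Step 3: locate the error. For a single error e at position i, S_ℓ = v_i·e·α_i^ℓ, so α_err = S_1/S_0.
  S_0^{−1} = 7^{−1} = 8 (mod 11), so α_err = 9·8 = 72 ≡ 6 = α_5. Error position i = 5.
  Consistency check: S_2/S_1 = 10·5 = 50 ≡ 6 = α_err ✓ (single-error assumption holds).
Step 4: error magnitude e = S_0/v_5 = S_0·∏_{j≠5}(α_5 − α_j) = 7·7 = 49 ≡ 5 (mod 11).
Step 5: correct position 5: c_5 = r_5 − e = 8 − 5 ≡ 3 (mod 11). Hence c = [9, 5, 1, 10, 3].
  Check: interpolating c through the α_i gives m(x) = 6 + 5·x (degree < 2) with m(α_i) = c_i for every i, so c is indeed a codeword.


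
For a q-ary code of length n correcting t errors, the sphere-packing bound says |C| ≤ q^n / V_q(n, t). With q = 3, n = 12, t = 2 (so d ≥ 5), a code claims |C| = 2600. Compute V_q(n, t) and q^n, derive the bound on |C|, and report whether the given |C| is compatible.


V_q(n, t) = 289, q^n = 531441, Hamming bound = 1838, |C| = 2600 > bound (violated).

Step 1: Compute V_q(n, t) = Σ_{j=0}^2 C(n, j) (q−1)^j.
  j = 0: C(12,0)·(2)^0 = 1·1 = 1.
  j = 1: C(12,1)·(2)^1 = 12·2 = 24.
  j = 2: C(12,2)·(2)^2 = 66·4 = 264.
  V_q(n, t) = 1 + 24 + 264 = 289.
Step 2: q^n = 3^12 = 531441.
Step 3: Hamming bound ⌊q^n / V_q(n,t)⌋ = ⌊531441/289⌋ = 1838.
Step 4: Compare |C| = 2600 to 1838: violated.
The claimed |C| lies above the Hamming bound, so no 3-ary code of length 12 with d ≥ 5 can have 2600 codewords.


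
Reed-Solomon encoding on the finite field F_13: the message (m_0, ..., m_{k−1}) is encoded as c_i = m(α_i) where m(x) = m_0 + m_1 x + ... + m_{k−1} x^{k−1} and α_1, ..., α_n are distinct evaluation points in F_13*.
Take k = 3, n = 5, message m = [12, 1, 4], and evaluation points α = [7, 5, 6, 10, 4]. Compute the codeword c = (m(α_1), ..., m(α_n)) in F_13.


c = [7, 0, 6, 6, 2]

Message polynomial: m(x) = 12 + 1·x + 4·x^2 (mod 13).
For each evaluation point α_i, compute m(α_i) mod 13:
  α_1 = 7: Horner steps 4 → 3 → 7, so m(7) = 7.
  α_2 = 5: Horner steps 4 → 8 → 0, so m(5) = 0.
  α_3 = 6: Horner steps 4 → 12 → 6, so m(6) = 6.
  α_4 = 10: Horner steps 4 → 2 → 6, so m(10) = 6.
  α_5 = 4: Horner steps 4 → 4 → 2, so m(4) = 2.
Codeword c = [7, 0, 6, 6, 2] ∈ F_13^5.


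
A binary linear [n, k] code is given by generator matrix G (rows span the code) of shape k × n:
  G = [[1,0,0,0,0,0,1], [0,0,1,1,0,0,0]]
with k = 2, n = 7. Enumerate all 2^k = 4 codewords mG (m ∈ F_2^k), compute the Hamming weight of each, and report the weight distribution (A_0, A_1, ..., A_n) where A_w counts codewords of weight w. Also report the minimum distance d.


Weight distribution: A_0 = 1, A_2 = 2, A_4 = 1. Minimum distance d = 2.

Enumerate all 2^2 = 4 messages m ∈ F_2^2.
For each, compute codeword c = mG in F_2^7, then tally its weight.
  m = 00 → c = 0000000, weight = 0.
  m = 10 → c = 1000001, weight = 2.
  m = 01 → c = 0011000, weight = 2.
  m = 11 → c = 1011001, weight = 4.
Tally weights:
  weight 0: 1 codewords.
  weight 2: 2 codewords.
  weight 4: 1 codewords.
Minimum distance d = smallest w > 0 with A_w > 0 = 2.
Sanity: Σ A_w = 4 = 2^2 = 4 ✓.


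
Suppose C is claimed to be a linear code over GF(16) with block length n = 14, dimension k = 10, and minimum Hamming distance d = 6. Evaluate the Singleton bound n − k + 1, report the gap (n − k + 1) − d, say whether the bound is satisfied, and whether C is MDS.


Singleton RHS = n − k + 1 = 5, slack = -1, bound violated (no such code; not MDS).

Singleton bound: d ≤ n − k + 1.
Here n = 14, k = 10, so n − k + 1 = 5.
Given d = 6, check d ≤ 5: NO.
Slack = (n − k + 1) − d = -1.
The slack is negative: d = 6 exceeds n − k + 1 = 5 by 1, so the Singleton bound is violated and no linear [14, 10, 6]_16 code can exist. In particular it is not MDS (MDS requires d = n − k + 1 exactly).
Description: the claimed parameters are [14, 10, 6]_16; such a code would be impossible (violates the Singleton bound).


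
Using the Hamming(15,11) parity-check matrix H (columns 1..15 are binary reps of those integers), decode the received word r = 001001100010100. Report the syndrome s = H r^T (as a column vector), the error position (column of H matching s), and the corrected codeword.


s = (0, 1, 0, 0)^T, error position = 4, corrected codeword c = 001101100010100

Compute s = H r^T mod 2 one row at a time:
  s_1 = 0 + 0 + 0 + 1 + 0 + 1 + 0 + 0 = 2 ≡ 0 (mod 2).
  s_2 = 0 + 0 + 1 + 1 + 0 + 1 + 0 + 0 = 3 ≡ 1 (mod 2).
  s_3 = 0 + 1 + 1 + 1 + 0 + 1 + 0 + 0 = 4 ≡ 0 (mod 2).
  s_4 = 0 + 1 + 0 + 1 + 0 + 1 + 1 + 0 = 4 ≡ 0 (mod 2).
s = (0, 1, 0, 0)^T — this equals column 4 of H (binary 0100), so error is at position 4.
Correct: flip bit 4 of r = 001001100010100 to get c = 001101100010100.


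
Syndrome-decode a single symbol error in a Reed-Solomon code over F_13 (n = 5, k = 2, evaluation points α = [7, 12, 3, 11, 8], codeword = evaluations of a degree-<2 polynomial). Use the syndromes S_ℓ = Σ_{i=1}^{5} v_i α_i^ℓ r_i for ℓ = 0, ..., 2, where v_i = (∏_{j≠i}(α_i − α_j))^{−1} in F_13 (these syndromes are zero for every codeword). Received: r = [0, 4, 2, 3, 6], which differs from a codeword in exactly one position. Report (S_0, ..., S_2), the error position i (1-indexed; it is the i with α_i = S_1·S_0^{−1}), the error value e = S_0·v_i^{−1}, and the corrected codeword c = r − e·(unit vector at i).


S = (12, 2, 9), error at position 4, error magnitude e = 5, c = [0, 4, 2, 11, 6].

Step 1: column multipliers v_i = (∏_{j≠i}(α_i − α_j))^{−1} mod 13.
  i = 1 (α = 7): (7−12)(7−3)(7−11)(7−8) = (−5)·4·(−4)·(−1) = −80 ≡ 11, so v_1 = 11^{−1} = 6 (mod 13).
  i = 2 (α = 12): (12−7)(12−3)(12−11)(12−8) = 5·9·1·4 = 180 ≡ 11, so v_2 = 11^{−1} = 6 (mod 13).
  i = 3 (α = 3): (3−7)(3−12)(3−11)(3−8) = (−4)·(−9)·(−8)·(−5) = 1440 ≡ 10, so v_3 = 10^{−1} = 4 (mod 13).
  i = 4 (α = 11): (11−7)(11−12)(11−3)(11−8) = 4·(−1)·8·3 = −96 ≡ 8, so v_4 = 8^{−1} = 5 (mod 13).
  i = 5 (α = 8): (8−7)(8−12)(8−3)(8−11) = 1·(−4)·5·(−3) = 60 ≡ 8, so v_5 = 8^{−1} = 5 (mod 13).
  v = [6, 6, 4, 5, 5].
Step 2: syndromes of r = [0, 4, 2, 3, 6] (all sums mod 13).
  S_0 = Σ v_i r_i = 6·0 + 6·4 + 4·2 + 5·3 + 5·6 = 77 ≡ 12.
  S_1 = Σ v_i α_i r_i = 6·7·0 + 6·12·4 + 4·3·2 + 5·11·3 + 5·8·6 = 717 ≡ 2.
  α_i^2 mod 13 = [10, 1, 9, 4, 12].
  S_2 = Σ v_i α_i^2 r_i = 6·10·0 + 6·1·4 + 4·9·2 + 5·4·3 + 5·12·6 = 516 ≡ 9.
  S = (12, 2, 9) ≠ 0, so r is not a codeword (an error is present).
Step 3: locate the error. For a single error e at position i, S_ℓ = v_i·e·α_i^ℓ, so α_err = S_1/S_0.
  S_0^{−1} = 12^{−1} = 12 (mod 13), so α_err = 2·12 = 24 ≡ 11 = α_4. Error position i = 4.
  Consistency check: S_2/S_1 = 9·7 = 63 ≡ 11 = α_err ✓ (single-error assumption holds).
Step 4: error magnitude e = S_0/v_4 = S_0·∏_{j≠4}(α_4 − α_j) = 12·8 = 96 ≡ 5 (mod 13).
Step 5: correct position 4: c_4 = r_4 − e = 3 − 5 ≡ 11 (mod 13). Hence c = [0, 4, 2, 11, 6].
  Check: interpolating c through the α_i gives m(x) = 10 + 6·x (degree < 2) with m(α_i) = c_i for every i, so c is indeed a codeword.


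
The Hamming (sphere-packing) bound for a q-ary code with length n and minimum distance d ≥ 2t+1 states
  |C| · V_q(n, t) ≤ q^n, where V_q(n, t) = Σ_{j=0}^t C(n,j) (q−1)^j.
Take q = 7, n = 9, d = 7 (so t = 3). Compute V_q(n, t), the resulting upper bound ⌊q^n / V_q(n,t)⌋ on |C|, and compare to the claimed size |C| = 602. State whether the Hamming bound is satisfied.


V_q(n, t) = 19495, q^n = 40353607, Hamming bound = 2069, |C| = 602 ≤ bound (satisfied).

Step 1: Compute V_q(n, t) = Σ_{j=0}^3 C(n, j) (q−1)^j.
  j = 0: C(9,0)·(6)^0 = 1·1 = 1.
  j = 1: C(9,1)·(6)^1 = 9·6 = 54.
  j = 2: C(9,2)·(6)^2 = 36·36 = 1296.
  j = 3: C(9,3)·(6)^3 = 84·216 = 18144.
  V_q(n, t) = 1 + 54 + 1296 + 18144 = 19495.
Step 2: q^n = 7^9 = 40353607.
Step 3: Hamming bound ⌊q^n / V_q(n,t)⌋ = ⌊40353607/19495⌋ = 2069.
Step 4: Compare |C| = 602 to 2069: satisfied.
The claimed |C| lies below the Hamming bound.


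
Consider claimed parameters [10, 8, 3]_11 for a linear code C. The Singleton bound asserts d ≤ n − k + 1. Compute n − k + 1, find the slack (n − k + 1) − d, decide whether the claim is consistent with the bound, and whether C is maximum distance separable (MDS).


Singleton RHS = n − k + 1 = 3, slack = 0, bound satisfied, MDS.

Singleton bound: d ≤ n − k + 1.
Here n = 10, k = 8, so n − k + 1 = 3.
Given d = 3, check d ≤ 3: YES.
Slack = (n − k + 1) − d = 0.
The code is MDS (slack = 0).
Description: the claimed parameters are [10, 8, 3]_11; such a code would be MDS (meets Singleton bound).


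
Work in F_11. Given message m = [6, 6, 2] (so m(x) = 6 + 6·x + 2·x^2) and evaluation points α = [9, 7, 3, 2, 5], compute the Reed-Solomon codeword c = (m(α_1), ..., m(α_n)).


c = [2, 3, 9, 4, 9]

Message polynomial: m(x) = 6 + 6·x + 2·x^2 (mod 11).
For each evaluation point α_i, compute m(α_i) mod 11:
  α_1 = 9: Horner steps 2 → 2 → 2, so m(9) = 2.
  α_2 = 7: Horner steps 2 → 9 → 3, so m(7) = 3.
  α_3 = 3: Horner steps 2 → 1 → 9, so m(3) = 9.
  α_4 = 2: Horner steps 2 → 10 → 4, so m(2) = 4.
  α_5 = 5: Horner steps 2 → 5 → 9, so m(5) = 9.
Codeword c = [2, 3, 9, 4, 9] ∈ F_11^5.


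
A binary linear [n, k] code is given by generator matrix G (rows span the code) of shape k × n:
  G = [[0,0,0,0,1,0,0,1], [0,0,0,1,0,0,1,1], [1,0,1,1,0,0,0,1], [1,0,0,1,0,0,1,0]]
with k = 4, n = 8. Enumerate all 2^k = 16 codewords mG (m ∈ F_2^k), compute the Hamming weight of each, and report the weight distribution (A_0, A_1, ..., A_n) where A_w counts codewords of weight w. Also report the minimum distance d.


Weight distribution: A_0 = 1, A_2 = 4, A_3 = 6, A_4 = 3, A_5 = 2. Minimum distance d = 2.

Enumerate all 2^4 = 16 messages m ∈ F_2^4.
For each, compute codeword c = mG in F_2^8, then tally its weight.
  m = 0000 → c = 00000000, weight = 0.
  m = 1000 → c = 00001001, weight = 2.
  m = 0100 → c = 00010011, weight = 3.
  m = 1100 → c = 00011010, weight = 3.
  m = 0010 → c = 10110001, weight = 4.
  m = 1010 → c = 10111000, weight = 4.
  m = 0110 → c = 10100010, weight = 3.
  m = 1110 → c = 10101011, weight = 5.
  m = 0001 → c = 10010010, weight = 3.
  m = 1001 → c = 10011011, weight = 5.
  m = 0101 → c = 10000001, weight = 2.
  m = 1101 → c = 10001000, weight = 2.
  m = 0011 → c = 00100011, weight = 3.
  m = 1011 → c = 00101010, weight = 3.
  m = 0111 → c = 00110000, weight = 2.
  m = 1111 → c = 00111001, weight = 4.
Tally weights:
  weight 0: 1 codewords.
  weight 2: 4 codewords.
  weight 3: 6 codewords.
  weight 4: 3 codewords.
  weight 5: 2 codewords.
Minimum distance d = smallest w > 0 with A_w > 0 = 2.
Sanity: Σ A_w = 16 = 2^4 = 16 ✓.


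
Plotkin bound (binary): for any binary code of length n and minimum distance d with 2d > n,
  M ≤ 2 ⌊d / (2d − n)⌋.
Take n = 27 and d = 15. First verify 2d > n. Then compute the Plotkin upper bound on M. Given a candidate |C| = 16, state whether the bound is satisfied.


Plotkin bound M ≤ 10; given |C| = 16 > bound (violated).

Check applicability: 2d = 30, n = 27.
2d − n = 3 > 0, so Plotkin applies.
Compute d/(2d−n) = 15/3 ≈ 5.0000.
⌊d/(2d−n)⌋ = 5.
Plotkin bound: M ≤ 2·5 = 10.
Given |C| = 16, check: VIOLATED.
This |C| is above the Plotkin bound, so no binary code with n = 27, d = 15 and 16 codewords exists.


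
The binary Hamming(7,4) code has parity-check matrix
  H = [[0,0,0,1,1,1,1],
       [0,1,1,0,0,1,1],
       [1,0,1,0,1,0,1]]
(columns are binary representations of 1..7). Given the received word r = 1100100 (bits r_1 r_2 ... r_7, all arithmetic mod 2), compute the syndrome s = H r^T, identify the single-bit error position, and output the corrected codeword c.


s = (1, 1, 0)^T, error position = 6, corrected codeword c = 1100110

Compute s = H r^T mod 2 one row at a time:
  s_1 = 0 + 1 + 0 + 0 = 1 ≡ 1 (mod 2).
  s_2 = 1 + 0 + 0 + 0 = 1 ≡ 1 (mod 2).
  s_3 = 1 + 0 + 1 + 0 = 2 ≡ 0 (mod 2).
s = (1, 1, 0)^T — this equals column 6 of H (binary 110), so error is at position 6.
Correct: flip bit 6 of r = 1100100 to get c = 1100110.


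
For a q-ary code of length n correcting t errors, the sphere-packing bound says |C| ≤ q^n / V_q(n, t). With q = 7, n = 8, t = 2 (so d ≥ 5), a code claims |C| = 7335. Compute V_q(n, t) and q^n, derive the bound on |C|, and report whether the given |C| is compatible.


V_q(n, t) = 1057, q^n = 5764801, Hamming bound = 5453, |C| = 7335 > bound (violated).

Step 1: Compute V_q(n, t) = Σ_{j=0}^2 C(n, j) (q−1)^j.
  j = 0: C(8,0)·(6)^0 = 1·1 = 1.
  j = 1: C(8,1)·(6)^1 = 8·6 = 48.
  j = 2: C(8,2)·(6)^2 = 28·36 = 1008.
  V_q(n, t) = 1 + 48 + 1008 = 1057.
Step 2: q^n = 7^8 = 5764801.
Step 3: Hamming bound ⌊q^n / V_q(n,t)⌋ = ⌊5764801/1057⌋ = 5453.
Step 4: Compare |C| = 7335 to 5453: violated.
The claimed |C| lies above the Hamming bound, so no 7-ary code of length 8 with d ≥ 5 can have 7335 codewords.


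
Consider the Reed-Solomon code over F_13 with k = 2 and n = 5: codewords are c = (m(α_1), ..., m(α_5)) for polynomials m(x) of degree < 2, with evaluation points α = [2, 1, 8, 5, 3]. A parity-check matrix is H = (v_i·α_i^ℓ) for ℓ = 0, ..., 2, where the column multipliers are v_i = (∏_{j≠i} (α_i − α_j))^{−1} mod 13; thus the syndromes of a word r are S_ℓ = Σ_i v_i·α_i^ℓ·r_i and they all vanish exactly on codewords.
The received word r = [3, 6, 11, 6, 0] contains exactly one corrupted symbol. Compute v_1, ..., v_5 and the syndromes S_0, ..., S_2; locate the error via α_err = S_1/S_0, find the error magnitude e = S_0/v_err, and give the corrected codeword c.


S = (2, 10, 11), error at position 4, error magnitude e = 12, c = [3, 6, 11, 7, 0].

Step 1: column multipliers v_i = (∏_{j≠i}(α_i − α_j))^{−1} mod 13.
  i = 1 (α = 2): (2−1)(2−8)(2−5)(2−3) = 1·(−6)·(−3)·(−1) = −18 ≡ 8, so v_1 = 8^{−1} = 5 (mod 13).
  i = 2 (α = 1): (1−2)(1−8)(1−5)(1−3) = (−1)·(−7)·(−4)·(−2) = 56 ≡ 4, so v_2 = 4^{−1} = 10 (mod 13).
  i = 3 (α = 8): (8−2)(8−1)(8−5)(8−3) = 6·7·3·5 = 630 ≡ 6, so v_3 = 6^{−1} = 11 (mod 13).
  i = 4 (α = 5): (5−2)(5−1)(5−8)(5−3) = 3·4·(−3)·2 = −72 ≡ 6, so v_4 = 6^{−1} = 11 (mod 13).
  i = 5 (α = 3): (3−2)(3−1)(3−8)(3−5) = 1·2·(−5)·(−2) = 20 ≡ 7, so v_5 = 7^{−1} = 2 (mod 13).
  v = [5, 10, 11, 11, 2].
Step 2: syndromes of r = [3, 6, 11, 6, 0] (all sums mod 13).
  S_0 = Σ v_i r_i = 5·3 + 10·6 + 11·11 + 11·6 + 2·0 = 262 ≡ 2.
  S_1 = Σ v_i α_i r_i = 5·2·3 + 10·1·6 + 11·8·11 + 11·5·6 + 2·3·0 = 1388 ≡ 10.
  α_i^2 mod 13 = [4, 1, 12, 12, 9].
  S_2 = Σ v_i α_i^2 r_i = 5·4·3 + 10·1·6 + 11·12·11 + 11·12·6 + 2·9·0 = 2364 ≡ 11.
  S = (2, 10, 11) ≠ 0, so r is not a codeword (an error is present).
Step 3: locate the error. For a single error e at position i, S_ℓ = v_i·e·α_i^ℓ, so α_err = S_1/S_0.
  S_0^{−1} = 2^{−1} = 7 (mod 13), so α_err = 10·7 = 70 ≡ 5 = α_4. Error position i = 4.
  Consistency check: S_2/S_1 = 11·4 = 44 ≡ 5 = α_err ✓ (single-error assumption holds).
Step 4: error magnitude e = S_0/v_4 = S_0·∏_{j≠4}(α_4 − α_j) = 2·6 = 12 ≡ 12 (mod 13).
Step 5: correct position 4: c_4 = r_4 − e = 6 − 12 ≡ 7 (mod 13). Hence c = [3, 6, 11, 7, 0].
  Check: interpolating c through the α_i gives m(x) = 9 + 10·x (degree < 2) with m(α_i) = c_i for every i, so c is indeed a codeword.


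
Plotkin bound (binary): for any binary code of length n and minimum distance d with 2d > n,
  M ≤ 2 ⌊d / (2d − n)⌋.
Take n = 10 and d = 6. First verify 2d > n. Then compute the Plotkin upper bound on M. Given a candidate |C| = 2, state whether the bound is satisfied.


Plotkin bound M ≤ 6; given |C| = 2 ≤ bound (satisfied).

Check applicability: 2d = 12, n = 10.
2d − n = 2 > 0, so Plotkin applies.
Compute d/(2d−n) = 6/2 ≈ 3.0000.
⌊d/(2d−n)⌋ = 3.
Plotkin bound: M ≤ 2·3 = 6.
Given |C| = 2, check: satisfied.
This |C| is below the Plotkin bound.


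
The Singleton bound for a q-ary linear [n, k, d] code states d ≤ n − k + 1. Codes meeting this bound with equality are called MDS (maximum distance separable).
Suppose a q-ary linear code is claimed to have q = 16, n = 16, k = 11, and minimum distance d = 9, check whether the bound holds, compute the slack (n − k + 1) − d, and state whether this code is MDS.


Singleton RHS = n − k + 1 = 6, slack = -3, bound violated (no such code; not MDS).

Singleton bound: d ≤ n − k + 1.
Here n = 16, k = 11, so n − k + 1 = 6.
Given d = 9, check d ≤ 6: NO.
Slack = (n − k + 1) − d = -3.
The slack is negative: d = 9 exceeds n − k + 1 = 6 by 3, so the Singleton bound is violated and no linear [16, 11, 9]_16 code can exist. In particular it is not MDS (MDS requires d = n − k + 1 exactly).
Description: the claimed parameters are [16, 11, 9]_16; such a code would be impossible (violates the Singleton bound).


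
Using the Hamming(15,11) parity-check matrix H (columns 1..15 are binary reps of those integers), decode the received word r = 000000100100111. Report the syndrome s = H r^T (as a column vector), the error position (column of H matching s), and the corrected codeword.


s = (0, 0, 0, 1)^T, error position = 1, corrected codeword c = 100000100100111

Compute s = H r^T mod 2 one row at a time:
  s_1 = 0 + 0 + 1 + 0 + 0 + 1 + 1 + 1 = 4 ≡ 0 (mod 2).
  s_2 = 0 + 0 + 0 + 1 + 0 + 1 + 1 + 1 = 4 ≡ 0 (mod 2).
  s_3 = 0 + 0 + 0 + 1 + 1 + 0 + 1 + 1 = 4 ≡ 0 (mod 2).
  s_4 = 0 + 0 + 0 + 1 + 0 + 0 + 1 + 1 = 3 ≡ 1 (mod 2).
s = (0, 0, 0, 1)^T — this equals column 1 of H (binary 0001), so error is at position 1.
Correct: flip bit 1 of r = 000000100100111 to get c = 100000100100111.


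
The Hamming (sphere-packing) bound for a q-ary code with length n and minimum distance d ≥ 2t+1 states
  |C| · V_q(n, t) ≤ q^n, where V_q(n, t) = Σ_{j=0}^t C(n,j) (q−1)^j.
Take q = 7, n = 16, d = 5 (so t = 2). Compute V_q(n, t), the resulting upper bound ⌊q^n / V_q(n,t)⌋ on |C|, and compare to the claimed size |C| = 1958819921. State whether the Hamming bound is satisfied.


V_q(n, t) = 4417, q^n = 33232930569601, Hamming bound = 7523869270, |C| = 1958819921 ≤ bound (satisfied).

Step 1: Compute V_q(n, t) = Σ_{j=0}^2 C(n, j) (q−1)^j.
  j = 0: C(16,0)·(6)^0 = 1·1 = 1.
  j = 1: C(16,1)·(6)^1 = 16·6 = 96.
  j = 2: C(16,2)·(6)^2 = 120·36 = 4320.
  V_q(n, t) = 1 + 96 + 4320 = 4417.
Step 2: q^n = 7^16 = 33232930569601.
Step 3: Hamming bound ⌊q^n / V_q(n,t)⌋ = ⌊33232930569601/4417⌋ = 7523869270.
Step 4: Compare |C| = 1958819921 to 7523869270: satisfied.
The claimed |C| lies below the Hamming bound.


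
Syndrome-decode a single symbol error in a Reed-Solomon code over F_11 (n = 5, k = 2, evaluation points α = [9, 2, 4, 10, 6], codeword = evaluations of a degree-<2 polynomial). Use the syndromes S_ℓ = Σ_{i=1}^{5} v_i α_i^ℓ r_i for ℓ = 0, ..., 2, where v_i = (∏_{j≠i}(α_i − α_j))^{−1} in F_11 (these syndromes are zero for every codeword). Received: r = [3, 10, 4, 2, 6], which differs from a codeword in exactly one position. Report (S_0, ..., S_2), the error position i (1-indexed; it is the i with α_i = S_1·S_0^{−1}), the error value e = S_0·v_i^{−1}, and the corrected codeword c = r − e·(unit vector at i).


S = (7, 6, 2), error at position 3, error magnitude e = 7, c = [3, 10, 8, 2, 6].

Step 1: column multipliers v_i = (∏_{j≠i}(α_i − α_j))^{−1} mod 11.
  i = 1 (α = 9): (9−2)(9−4)(9−10)(9−6) = 7·5·(−1)·3 = −105 ≡ 5, so v_1 = 5^{−1} = 9 (mod 11).
  i = 2 (α = 2): (2−9)(2−4)(2−10)(2−6) = (−7)·(−2)·(−8)·(−4) = 448 ≡ 8, so v_2 = 8^{−1} = 7 (mod 11).
  i = 3 (α = 4): (4−9)(4−2)(4−10)(4−6) = (−5)·2·(−6)·(−2) = −120 ≡ 1, so v_3 = 1^{−1} = 1 (mod 11).
  i = 4 (α = 10): (10−9)(10−2)(10−4)(10−6) = 1·8·6·4 = 192 ≡ 5, so v_4 = 5^{−1} = 9 (mod 11).
  i = 5 (α = 6): (6−9)(6−2)(6−4)(6−10) = (−3)·4·2·(−4) = 96 ≡ 8, so v_5 = 8^{−1} = 7 (mod 11).
  v = [9, 7, 1, 9, 7].
Step 2: syndromes of r = [3, 10, 4, 2, 6] (all sums mod 11).
  S_0 = Σ v_i r_i = 9·3 + 7·10 + 1·4 + 9·2 + 7·6 = 161 ≡ 7.
  S_1 = Σ v_i α_i r_i = 9·9·3 + 7·2·10 + 1·4·4 + 9·10·2 + 7·6·6 = 831 ≡ 6.
  α_i^2 mod 11 = [4, 4, 5, 1, 3].
  S_2 = Σ v_i α_i^2 r_i = 9·4·3 + 7·4·10 + 1·5·4 + 9·1·2 + 7·3·6 = 552 ≡ 2.
  S = (7, 6, 2) ≠ 0, so r is not a codeword (an error is present).
Step 3: locate the error. For a single error e at position i, S_ℓ = v_i·e·α_i^ℓ, so α_err = S_1/S_0.
  S_0^{−1} = 7^{−1} = 8 (mod 11), so α_err = 6·8 = 48 ≡ 4 = α_3. Error position i = 3.
  Consistency check: S_2/S_1 = 2·2 = 4 ≡ 4 = α_err ✓ (single-error assumption holds).
Step 4: error magnitude e = S_0/v_3 = S_0·∏_{j≠3}(α_3 − α_j) = 7·1 = 7 ≡ 7 (mod 11).
Step 5: correct position 3: c_3 = r_3 − e = 4 − 7 ≡ 8 (mod 11). Hence c = [3, 10, 8, 2, 6].
  Check: interpolating c through the α_i gives m(x) = 1 + 10·x (degree < 2) with m(α_i) = c_i for every i, so c is indeed a codeword.


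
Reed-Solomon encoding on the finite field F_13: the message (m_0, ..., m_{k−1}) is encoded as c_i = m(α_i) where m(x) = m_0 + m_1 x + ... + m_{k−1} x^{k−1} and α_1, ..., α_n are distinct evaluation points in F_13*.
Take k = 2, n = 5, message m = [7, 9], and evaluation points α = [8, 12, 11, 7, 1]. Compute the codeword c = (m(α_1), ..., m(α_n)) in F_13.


c = [1, 11, 2, 5, 3]

Message polynomial: m(x) = 7 + 9·x (mod 13).
For each evaluation point α_i, compute m(α_i) mod 13:
  α_1 = 8: Horner steps 9 → 1, so m(8) = 1.
  α_2 = 12: Horner steps 9 → 11, so m(12) = 11.
  α_3 = 11: Horner steps 9 → 2, so m(11) = 2.
  α_4 = 7: Horner steps 9 → 5, so m(7) = 5.
  α_5 = 1: Horner steps 9 → 3, so m(1) = 3.
Codeword c = [1, 11, 2, 5, 3] ∈ F_13^5.


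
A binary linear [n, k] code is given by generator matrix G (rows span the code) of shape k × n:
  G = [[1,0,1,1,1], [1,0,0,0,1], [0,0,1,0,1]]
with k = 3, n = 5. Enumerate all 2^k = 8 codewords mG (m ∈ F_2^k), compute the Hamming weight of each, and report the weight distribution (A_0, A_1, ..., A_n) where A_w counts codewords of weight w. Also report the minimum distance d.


Weight distribution: A_0 = 1, A_2 = 6, A_4 = 1. Minimum distance d = 2.

Enumerate all 2^3 = 8 messages m ∈ F_2^3.
For each, compute codeword c = mG in F_2^5, then tally its weight.
  m = 000 → c = 00000, weight = 0.
  m = 100 → c = 10111, weight = 4.
  m = 010 → c = 10001, weight = 2.
  m = 110 → c = 00110, weight = 2.
  m = 001 → c = 00101, weight = 2.
  m = 101 → c = 10010, weight = 2.
  m = 011 → c = 10100, weight = 2.
  m = 111 → c = 00011, weight = 2.
Tally weights:
  weight 0: 1 codewords.
  weight 2: 6 codewords.
  weight 4: 1 codewords.
Minimum distance d = smallest w > 0 with A_w > 0 = 2.
Sanity: Σ A_w = 8 = 2^3 = 8 ✓.


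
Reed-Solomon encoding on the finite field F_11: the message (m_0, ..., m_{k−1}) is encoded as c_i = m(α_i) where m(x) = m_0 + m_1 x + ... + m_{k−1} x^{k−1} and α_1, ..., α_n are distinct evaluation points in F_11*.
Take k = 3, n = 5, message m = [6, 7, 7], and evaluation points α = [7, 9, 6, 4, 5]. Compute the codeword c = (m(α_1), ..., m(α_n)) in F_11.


c = [2, 9, 3, 3, 7]

Message polynomial: m(x) = 6 + 7·x + 7·x^2 (mod 11).
For each evaluation point α_i, compute m(α_i) mod 11:
  α_1 = 7: Horner steps 7 → 1 → 2, so m(7) = 2.
  α_2 = 9: Horner steps 7 → 4 → 9, so m(9) = 9.
  α_3 = 6: Horner steps 7 → 5 → 3, so m(6) = 3.
  α_4 = 4: Horner steps 7 → 2 → 3, so m(4) = 3.
  α_5 = 5: Horner steps 7 → 9 → 7, so m(5) = 7.
Codeword c = [2, 9, 3, 3, 7] ∈ F_11^5.


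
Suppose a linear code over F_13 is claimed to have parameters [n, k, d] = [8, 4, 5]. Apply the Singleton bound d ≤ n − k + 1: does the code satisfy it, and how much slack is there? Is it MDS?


Singleton RHS = n − k + 1 = 5, slack = 0, bound satisfied, MDS.

Singleton bound: d ≤ n − k + 1.
Here n = 8, k = 4, so n − k + 1 = 5.
Given d = 5, check d ≤ 5: YES.
Slack = (n − k + 1) − d = 0.
The code is MDS (slack = 0).
Description: the claimed parameters are [8, 4, 5]_13; such a code would be MDS (meets Singleton bound).


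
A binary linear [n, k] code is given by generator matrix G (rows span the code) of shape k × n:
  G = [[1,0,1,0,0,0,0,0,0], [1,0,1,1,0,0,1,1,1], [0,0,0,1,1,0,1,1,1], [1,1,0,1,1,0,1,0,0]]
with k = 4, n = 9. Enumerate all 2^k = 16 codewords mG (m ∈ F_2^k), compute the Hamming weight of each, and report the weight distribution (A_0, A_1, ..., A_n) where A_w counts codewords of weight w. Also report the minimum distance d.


Weight distribution: A_0 = 1, A_1 = 1, A_2 = 1, A_3 = 1, A_4 = 5, A_5 = 5, A_6 = 1, A_7 = 1. Minimum distance d = 1.

Enumerate all 2^4 = 16 messages m ∈ F_2^4.
For each, compute codeword c = mG in F_2^9, then tally its weight.
  m = 0000 → c = 000000000, weight = 0.
  m = 1000 → c = 101000000, weight = 2.
  m = 0100 → c = 101100111, weight = 6.
  m = 1100 → c = 000100111, weight = 4.
  m = 0010 → c = 000110111, weight = 5.
  m = 1010 → c = 101110111, weight = 7.
  m = 0110 → c = 101010000, weight = 3.
  m = 1110 → c = 000010000, weight = 1.
  m = 0001 → c = 110110100, weight = 5.
  m = 1001 → c = 011110100, weight = 5.
  m = 0101 → c = 011010011, weight = 5.
  m = 1101 → c = 110010011, weight = 5.
  m = 0011 → c = 110000011, weight = 4.
  m = 1011 → c = 011000011, weight = 4.
  m = 0111 → c = 011100100, weight = 4.
  m = 1111 → c = 110100100, weight = 4.
Tally weights:
  weight 0: 1 codewords.
  weight 1: 1 codewords.
  weight 2: 1 codewords.
  weight 3: 1 codewords.
  weight 4: 5 codewords.
  weight 5: 5 codewords.
  weight 6: 1 codewords.
  weight 7: 1 codewords.
Minimum distance d = smallest w > 0 with A_w > 0 = 1.
Sanity: Σ A_w = 16 = 2^4 = 16 ✓.
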